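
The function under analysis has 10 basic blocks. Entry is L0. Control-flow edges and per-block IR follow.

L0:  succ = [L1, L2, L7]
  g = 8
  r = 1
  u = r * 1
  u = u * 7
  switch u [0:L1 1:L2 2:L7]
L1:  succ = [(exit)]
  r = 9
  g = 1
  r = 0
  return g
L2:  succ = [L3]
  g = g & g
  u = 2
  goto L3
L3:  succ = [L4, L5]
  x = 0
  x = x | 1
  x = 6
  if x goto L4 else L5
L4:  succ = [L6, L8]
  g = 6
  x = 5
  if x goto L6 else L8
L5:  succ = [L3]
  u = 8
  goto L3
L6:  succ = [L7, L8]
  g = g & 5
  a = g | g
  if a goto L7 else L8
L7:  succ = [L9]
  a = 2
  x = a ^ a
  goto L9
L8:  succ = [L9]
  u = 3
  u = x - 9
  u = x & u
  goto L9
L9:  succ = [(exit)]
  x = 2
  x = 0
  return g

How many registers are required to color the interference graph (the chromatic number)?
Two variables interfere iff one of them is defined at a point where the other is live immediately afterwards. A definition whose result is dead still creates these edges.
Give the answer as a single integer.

Answer: 3

Derivation:
def/use:
  L0: {g,r,u} / ∅
  L1: {g,r} / ∅
  L2: {g,u} / {g}
  L3: {x} / ∅
  L4: {g,x} / ∅
  L5: {u} / ∅
  L6: {a,g} / {g}
  L7: {a,x} / ∅
  L8: {u} / {x}
  L9: {x} / {g}

Liveness:
  L0: in=∅ out={g}
  L1: in=∅ out=∅
  L2: in={g} out=∅
  L3: in=∅ out=∅
  L4: in=∅ out={g,x}
  L5: in=∅ out=∅
  L6: in={g,x} out={g,x}
  L7: in={g} out={g}
  L8: in={g,x} out={g}
  L9: in={g} out=∅

Conflict graph:
  a↔{g,x}
  g↔{a,r,u,x}
  r↔{g}
  u↔{g,x}
  x↔{a,g,u}

Registers:
  lower bound: {a,g,x} mutually conflict ⇒ χ ≥ 3
  3-colouring: r0={g}  r1={r,x}  r2={a,u}
  χ = 3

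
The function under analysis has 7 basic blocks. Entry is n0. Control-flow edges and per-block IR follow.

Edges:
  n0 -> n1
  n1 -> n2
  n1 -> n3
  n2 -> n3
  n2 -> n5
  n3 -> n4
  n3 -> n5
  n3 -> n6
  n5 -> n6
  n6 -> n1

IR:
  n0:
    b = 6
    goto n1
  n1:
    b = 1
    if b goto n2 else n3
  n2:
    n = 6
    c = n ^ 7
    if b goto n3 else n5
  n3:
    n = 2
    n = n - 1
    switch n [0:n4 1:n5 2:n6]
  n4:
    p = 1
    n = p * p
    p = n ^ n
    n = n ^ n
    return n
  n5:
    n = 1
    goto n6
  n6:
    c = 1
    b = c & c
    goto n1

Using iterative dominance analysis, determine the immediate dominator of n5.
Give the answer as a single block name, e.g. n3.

Answer: n1

Analysis:
idom tree: n1←n0 n2←n1 n3←n1 n4←n3 n5←n1 n6←n1
Join-block Dom:
  n1: preds {n0,n6}: {n0} ∩ {n0,n1,n6} = {n0}; idom=n0
  n3: preds {n1,n2}: {n0,n1} ∩ {n0,n1,n2} = {n0,n1}; idom=n1
  n5: preds {n2,n3}: {n0,n1,n2} ∩ {n0,n1,n3} = {n0,n1}; idom=n1
  n6: preds {n3,n5}: {n0,n1,n3} ∩ {n0,n1,n5} = {n0,n1}; idom=n1

idom(n5) = n1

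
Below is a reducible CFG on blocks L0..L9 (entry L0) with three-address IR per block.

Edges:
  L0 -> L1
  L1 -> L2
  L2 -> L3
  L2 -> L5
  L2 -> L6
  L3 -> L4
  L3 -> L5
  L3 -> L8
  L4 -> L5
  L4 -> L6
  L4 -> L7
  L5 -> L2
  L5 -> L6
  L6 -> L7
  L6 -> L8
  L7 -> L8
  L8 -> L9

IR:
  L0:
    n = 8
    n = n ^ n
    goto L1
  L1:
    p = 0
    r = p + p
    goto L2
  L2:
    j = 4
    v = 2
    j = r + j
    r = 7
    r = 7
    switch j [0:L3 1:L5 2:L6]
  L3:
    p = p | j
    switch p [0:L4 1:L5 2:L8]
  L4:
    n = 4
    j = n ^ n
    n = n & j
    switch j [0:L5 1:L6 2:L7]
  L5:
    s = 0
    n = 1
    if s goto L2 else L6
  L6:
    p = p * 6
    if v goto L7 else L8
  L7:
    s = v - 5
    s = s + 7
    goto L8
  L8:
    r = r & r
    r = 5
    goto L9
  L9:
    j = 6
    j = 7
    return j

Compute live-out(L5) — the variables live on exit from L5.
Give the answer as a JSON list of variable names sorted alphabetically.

def/use:
  L0: {n} / ∅
  L1: {p,r} / ∅
  L2: {j,r,v} / {r}
  L3: {p} / {j,p}
  L4: {j,n} / ∅
  L5: {n,s} / ∅
  L6: {p} / {p,v}
  L7: {s} / {v}
  L8: {r} / {r}
  L9: {j} / ∅

Backward fixpoint:
  L0: in=∅ out=∅
  L1: in=∅ out={p,r}
  L2: in={p,r} out={j,p,r,v}
  L3: in={j,p,r,v} out={p,r,v}
  L4: in={p,r,v} out={p,r,v}
  L5: in={p,r,v} out={p,r,v}
  L6: in={p,r,v} out={r,v}
  L7: in={r,v} out={r}
  L8: in={r} out=∅
  L9: in=∅ out=∅

live-out(L5) = ["p", "r", "v"]

Answer: ["p", "r", "v"]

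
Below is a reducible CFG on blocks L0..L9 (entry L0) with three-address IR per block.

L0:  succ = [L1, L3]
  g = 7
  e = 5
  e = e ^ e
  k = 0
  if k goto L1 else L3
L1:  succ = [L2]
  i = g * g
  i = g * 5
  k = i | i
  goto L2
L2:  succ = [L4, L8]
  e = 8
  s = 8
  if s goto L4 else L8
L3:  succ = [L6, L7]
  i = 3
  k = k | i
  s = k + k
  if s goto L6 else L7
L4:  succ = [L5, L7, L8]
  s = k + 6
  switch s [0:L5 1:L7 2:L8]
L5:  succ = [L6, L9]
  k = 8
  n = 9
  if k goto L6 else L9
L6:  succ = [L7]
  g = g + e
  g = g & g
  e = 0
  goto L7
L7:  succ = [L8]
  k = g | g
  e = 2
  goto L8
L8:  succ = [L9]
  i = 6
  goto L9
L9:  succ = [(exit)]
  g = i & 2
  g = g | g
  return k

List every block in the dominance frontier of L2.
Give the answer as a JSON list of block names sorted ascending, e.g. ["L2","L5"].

Answer: ["L6", "L7", "L8", "L9"]

Analysis:
idom tree: L1←L0 L2←L1 L3←L0 L4←L2 L5←L4 L6←L0 L7←L0 L8←L0 L9←L0
Join-block Dom:
  L6: preds {L3,L5}: {L0,L3} ∩ {L0,L1,L2,L4,L5} = {L0}; idom=L0
  L7: preds {L3,L4,L6}: {L0,L3} ∩ {L0,L1,L2,L4} ∩ {L0,L6} = {L0}; idom=L0
  L8: preds {L2,L4,L7}: {L0,L1,L2} ∩ {L0,L1,L2,L4} ∩ {L0,L7} = {L0}; idom=L0
  L9: preds {L5,L8}: {L0,L1,L2,L4,L5} ∩ {L0,L8} = {L0}; idom=L0

DF walk-up:
  join L6 pred L3: L3 stop@L0
  join L6 pred L5: L5→L4→L2→L1 stop@L0
  join L7 pred L3: L3 stop@L0
  join L7 pred L4: L4→L2→L1 stop@L0
  join L7 pred L6: L6 stop@L0
  join L8 pred L2: L2→L1 stop@L0
  join L8 pred L4: L4→L2→L1 stop@L0
  join L8 pred L7: L7 stop@L0
  join L9 pred L5: L5→L4→L2→L1 stop@L0
  join L9 pred L8: L8 stop@L0
  L0: DF=∅
  L1: DF={L6,L7,L8,L9}
  L2: DF={L6,L7,L8,L9}
  L3: DF={L6,L7}
  L4: DF={L6,L7,L8,L9}
  L5: DF={L6,L9}
  L6: DF={L7}
  L7: DF={L8}
  L8: DF={L9}
  L9: DF=∅

DF(L2) = ["L6", "L7", "L8", "L9"]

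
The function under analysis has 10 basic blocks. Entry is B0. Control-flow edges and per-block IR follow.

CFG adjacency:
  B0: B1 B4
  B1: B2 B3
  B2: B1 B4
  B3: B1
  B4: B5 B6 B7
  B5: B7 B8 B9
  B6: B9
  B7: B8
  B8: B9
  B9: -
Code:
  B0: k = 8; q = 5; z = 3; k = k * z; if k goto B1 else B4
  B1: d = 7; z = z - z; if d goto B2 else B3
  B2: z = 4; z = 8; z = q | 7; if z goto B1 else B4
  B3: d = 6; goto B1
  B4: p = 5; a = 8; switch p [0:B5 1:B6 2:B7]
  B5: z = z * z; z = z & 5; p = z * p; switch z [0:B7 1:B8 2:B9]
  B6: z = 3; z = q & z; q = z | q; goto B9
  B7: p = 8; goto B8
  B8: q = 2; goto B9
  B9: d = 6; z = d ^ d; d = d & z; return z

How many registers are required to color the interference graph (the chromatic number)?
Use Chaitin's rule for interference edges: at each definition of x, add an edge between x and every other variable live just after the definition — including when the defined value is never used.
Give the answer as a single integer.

Answer: 4

Analysis:
Block summaries:
  B0 def {k,q,z} use ∅
  B1 def {d,z} use {z}
  B2 def {z} use {q}
  B3 def {d} use ∅
  B4 def {a,p} use ∅
  B5 def {p,z} use {p,z}
  B6 def {q,z} use {q}
  B7 def {p} use ∅
  B8 def {q} use ∅
  B9 def {d,z} use ∅

Liveness:
  B0: in=∅ out={q,z}
  B1: in={q,z} out={q,z}
  B2: in={q} out={q,z}
  B3: in={q,z} out={q,z}
  B4: in={q,z} out={p,q,z}
  B5: in={p,z} out=∅
  B6: in={q} out=∅
  B7: in=∅ out=∅
  B8: in=∅ out=∅
  B9: in=∅ out=∅

Interference:
  a↔{p,q,z}
  d↔{q,z}
  k↔{q,z}
  p↔{a,q,z}
  q↔{a,d,k,p,z}
  z↔{a,d,k,p,q}

Colouring:
  clique {a,p,q,z} ⇒ need ≥ 4
  assign a→c2 d→c2 k→c2 p→c3 q→c0 z→c1 — no edge inside a register ⇒ χ ≤ 4
  χ = 4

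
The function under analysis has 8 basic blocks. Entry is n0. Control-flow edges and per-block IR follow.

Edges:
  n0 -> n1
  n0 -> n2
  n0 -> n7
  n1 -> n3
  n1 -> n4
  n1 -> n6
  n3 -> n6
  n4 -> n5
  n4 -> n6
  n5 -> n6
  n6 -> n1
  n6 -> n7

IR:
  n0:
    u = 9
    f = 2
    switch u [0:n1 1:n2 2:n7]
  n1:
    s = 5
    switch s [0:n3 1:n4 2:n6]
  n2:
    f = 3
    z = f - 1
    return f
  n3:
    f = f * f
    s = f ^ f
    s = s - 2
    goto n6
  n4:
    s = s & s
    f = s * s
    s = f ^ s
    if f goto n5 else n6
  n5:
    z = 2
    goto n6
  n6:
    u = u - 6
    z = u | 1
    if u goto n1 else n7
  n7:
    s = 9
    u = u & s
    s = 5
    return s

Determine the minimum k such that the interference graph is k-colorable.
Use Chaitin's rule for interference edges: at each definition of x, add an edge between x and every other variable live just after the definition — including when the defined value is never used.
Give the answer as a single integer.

def/use:
  n0: def={f,u} ue=∅
  n1: def={s} ue=∅
  n2: def={f,z} ue=∅
  n3: def={f,s} ue={f}
  n4: def={f,s} ue={s}
  n5: def={z} ue=∅
  n6: def={u,z} ue={u}
  n7: def={s,u} ue={u}

Live sets:
  live n0: ∅→{f,u}
  live n1: {f,u}→{f,s,u}
  live n2: ∅→∅
  live n3: {f,u}→{f,u}
  live n4: {s,u}→{f,u}
  live n5: {f,u}→{f,u}
  live n6: {f,u}→{f,u}
  live n7: {u}→∅

Interference:
  f↔{s,u,z}
  s↔{f,u}
  u↔{f,s,z}
  z↔{f,u}

Colouring:
  clique {f,s,u} ⇒ need ≥ 3
  assign f→R0 s→R2 u→R1 z→R2 — no edge inside a register ⇒ χ ≤ 3
  χ = 3

Answer: 3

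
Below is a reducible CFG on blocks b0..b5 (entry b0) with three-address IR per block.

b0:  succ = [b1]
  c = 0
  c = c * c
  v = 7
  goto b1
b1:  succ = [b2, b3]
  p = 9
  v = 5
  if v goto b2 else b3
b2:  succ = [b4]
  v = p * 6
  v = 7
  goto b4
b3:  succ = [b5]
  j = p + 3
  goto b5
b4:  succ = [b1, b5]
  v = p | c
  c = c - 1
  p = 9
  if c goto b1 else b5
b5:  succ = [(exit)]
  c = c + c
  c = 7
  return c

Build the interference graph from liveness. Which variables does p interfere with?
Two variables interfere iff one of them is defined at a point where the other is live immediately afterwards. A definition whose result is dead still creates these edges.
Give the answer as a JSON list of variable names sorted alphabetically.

def/use:
  b0 def {c,v} use ∅
  b1 def {p,v} use ∅
  b2 def {v} use {p}
  b3 def {j} use {p}
  b4 def {c,p,v} use {c,p}
  b5 def {c} use {c}

Liveness:
  b0: in=∅ out={c}
  b1: in={c} out={c,p}
  b2: in={c,p} out={c,p}
  b3: in={c,p} out={c}
  b4: in={c,p} out={c}
  b5: in={c} out=∅

Conflict graph:
  c — {j,p,v}
  j — {c}
  p — {c,v}
  v — {c,p}

N(p) = ["c", "v"]

Answer: ["c", "v"]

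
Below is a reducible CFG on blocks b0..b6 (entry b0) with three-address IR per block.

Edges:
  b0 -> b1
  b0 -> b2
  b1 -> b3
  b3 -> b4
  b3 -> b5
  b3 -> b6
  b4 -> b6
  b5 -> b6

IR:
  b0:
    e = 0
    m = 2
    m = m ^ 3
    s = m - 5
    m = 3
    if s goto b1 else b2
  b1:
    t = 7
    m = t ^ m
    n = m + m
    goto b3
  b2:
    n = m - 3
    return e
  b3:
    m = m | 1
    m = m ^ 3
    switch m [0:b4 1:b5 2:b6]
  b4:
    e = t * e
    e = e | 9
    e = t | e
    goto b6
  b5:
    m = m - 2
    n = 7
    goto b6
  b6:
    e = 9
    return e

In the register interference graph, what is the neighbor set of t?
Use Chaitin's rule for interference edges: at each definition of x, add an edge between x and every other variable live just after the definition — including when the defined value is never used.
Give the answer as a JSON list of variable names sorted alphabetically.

Per-block:
  b0: def={e,m,s} ue=∅
  b1: def={m,n,t} ue={m}
  b2: def={n} ue={e,m}
  b3: def={m} ue={m}
  b4: def={e} ue={e,t}
  b5: def={m,n} ue={m}
  b6: def={e} ue=∅

Live sets:
  live b0: ∅→{e,m}
  live b1: {e,m}→{e,m,t}
  live b2: {e,m}→∅
  live b3: {e,m,t}→{e,m,t}
  live b4: {e,t}→∅
  live b5: {m}→∅
  live b6: ∅→∅

Interference:
  e↔{m,n,s,t}
  m↔{e,n,s,t}
  n↔{e,m,t}
  s↔{e,m}
  t↔{e,m,n}

N(t) = ["e", "m", "n"]

Answer: ["e", "m", "n"]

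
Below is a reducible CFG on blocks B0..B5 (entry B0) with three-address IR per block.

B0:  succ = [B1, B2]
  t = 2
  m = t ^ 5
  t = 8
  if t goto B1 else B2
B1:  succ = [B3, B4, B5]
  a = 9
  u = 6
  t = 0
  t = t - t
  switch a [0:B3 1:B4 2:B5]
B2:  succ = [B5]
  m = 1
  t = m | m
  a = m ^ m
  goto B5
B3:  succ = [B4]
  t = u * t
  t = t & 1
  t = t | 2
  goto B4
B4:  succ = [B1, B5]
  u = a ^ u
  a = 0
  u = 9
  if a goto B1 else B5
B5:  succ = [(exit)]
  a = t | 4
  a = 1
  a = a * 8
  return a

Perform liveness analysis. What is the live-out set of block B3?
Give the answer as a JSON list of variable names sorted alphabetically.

def/use:
  B0 def {m,t} use ∅
  B1 def {a,t,u} use ∅
  B2 def {a,m,t} use ∅
  B3 def {t} use {t,u}
  B4 def {a,u} use {a,u}
  B5 def {a} use {t}

Live sets:
  B0: in=∅ out=∅
  B1: in=∅ out={a,t,u}
  B2: in=∅ out={t}
  B3: in={a,t,u} out={a,t,u}
  B4: in={a,t,u} out={t}
  B5: in={t} out=∅

live-out(B3) = ["a", "t", "u"]

Answer: ["a", "t", "u"]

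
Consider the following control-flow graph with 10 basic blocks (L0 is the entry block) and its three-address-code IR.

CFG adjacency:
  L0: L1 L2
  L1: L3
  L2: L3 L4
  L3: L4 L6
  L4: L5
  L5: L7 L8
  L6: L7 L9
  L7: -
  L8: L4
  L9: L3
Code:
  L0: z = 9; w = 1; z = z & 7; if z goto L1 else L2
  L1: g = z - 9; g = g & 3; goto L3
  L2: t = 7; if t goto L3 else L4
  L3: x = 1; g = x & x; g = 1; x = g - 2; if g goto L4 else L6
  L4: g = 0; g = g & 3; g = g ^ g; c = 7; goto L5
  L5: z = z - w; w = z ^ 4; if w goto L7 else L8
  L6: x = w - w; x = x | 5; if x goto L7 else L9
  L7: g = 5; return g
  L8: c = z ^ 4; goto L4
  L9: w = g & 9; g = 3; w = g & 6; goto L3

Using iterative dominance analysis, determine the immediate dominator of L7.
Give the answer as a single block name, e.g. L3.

Answer: L0

Derivation:
idom tree: L1←L0 L2←L0 L3←L0 L4←L0 L5←L4 L6←L3 L7←L0 L8←L5 L9←L6
Join-block Dom:
  L3: preds {L1,L2,L9}: {L0,L1} ∩ {L0,L2} ∩ {L0,L3,L6,L9} = {L0}; idom=L0
  L4: preds {L2,L3,L8}: {L0,L2} ∩ {L0,L3} ∩ {L0,L4,L5,L8} = {L0}; idom=L0
  L7: preds {L5,L6}: {L0,L4,L5} ∩ {L0,L3,L6} = {L0}; idom=L0

idom(L7) = L0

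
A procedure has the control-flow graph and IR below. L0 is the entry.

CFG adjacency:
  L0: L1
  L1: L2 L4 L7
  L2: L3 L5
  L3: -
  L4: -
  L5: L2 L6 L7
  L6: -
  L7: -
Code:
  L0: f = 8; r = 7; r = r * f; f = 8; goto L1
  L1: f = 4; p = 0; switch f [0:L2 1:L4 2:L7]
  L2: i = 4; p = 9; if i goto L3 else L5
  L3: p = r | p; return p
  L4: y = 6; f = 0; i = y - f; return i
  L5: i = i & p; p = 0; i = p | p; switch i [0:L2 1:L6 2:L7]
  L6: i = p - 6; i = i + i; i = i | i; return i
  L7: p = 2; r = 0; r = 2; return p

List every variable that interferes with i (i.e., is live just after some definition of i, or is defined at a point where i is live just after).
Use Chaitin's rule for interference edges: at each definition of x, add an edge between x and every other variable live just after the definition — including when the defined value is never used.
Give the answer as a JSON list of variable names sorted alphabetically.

Block summaries:
  L0 def {f,r} use ∅
  L1 def {f,p} use ∅
  L2 def {i,p} use ∅
  L3 def {p} use {p,r}
  L4 def {f,i,y} use ∅
  L5 def {i,p} use {i,p}
  L6 def {i} use {p}
  L7 def {p,r} use ∅

Liveness:
  live L0: ∅→{r}
  live L1: {r}→{r}
  live L2: {r}→{i,p,r}
  live L3: {p,r}→∅
  live L4: ∅→∅
  live L5: {i,p,r}→{p,r}
  live L6: {p}→∅
  live L7: ∅→∅

Interference:
  f↔{p,r,y}
  i↔{p,r}
  p↔{f,i,r}
  r↔{f,i,p}
  y↔{f}

N(i) = ["p", "r"]

Answer: ["p", "r"]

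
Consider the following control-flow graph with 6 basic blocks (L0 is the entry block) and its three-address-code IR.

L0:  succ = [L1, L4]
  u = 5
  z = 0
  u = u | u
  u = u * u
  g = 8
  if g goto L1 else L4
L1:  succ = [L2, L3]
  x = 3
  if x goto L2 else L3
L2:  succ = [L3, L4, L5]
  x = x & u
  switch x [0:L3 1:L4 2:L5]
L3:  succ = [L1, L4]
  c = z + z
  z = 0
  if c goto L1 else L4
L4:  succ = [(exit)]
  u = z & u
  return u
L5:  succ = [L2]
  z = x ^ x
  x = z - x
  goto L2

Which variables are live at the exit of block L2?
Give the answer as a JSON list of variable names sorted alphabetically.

Per-block:
  L0: def={g,u,z} ue=∅
  L1: def={x} ue=∅
  L2: def={x} ue={u,x}
  L3: def={c,z} ue={z}
  L4: def={u} ue={u,z}
  L5: def={x,z} ue={x}

Liveness:
  L0: in=∅ out={u,z}
  L1: in={u,z} out={u,x,z}
  L2: in={u,x,z} out={u,x,z}
  L3: in={u,z} out={u,z}
  L4: in={u,z} out=∅
  L5: in={u,x} out={u,x,z}

live-out(L2) = ["u", "x", "z"]

Answer: ["u", "x", "z"]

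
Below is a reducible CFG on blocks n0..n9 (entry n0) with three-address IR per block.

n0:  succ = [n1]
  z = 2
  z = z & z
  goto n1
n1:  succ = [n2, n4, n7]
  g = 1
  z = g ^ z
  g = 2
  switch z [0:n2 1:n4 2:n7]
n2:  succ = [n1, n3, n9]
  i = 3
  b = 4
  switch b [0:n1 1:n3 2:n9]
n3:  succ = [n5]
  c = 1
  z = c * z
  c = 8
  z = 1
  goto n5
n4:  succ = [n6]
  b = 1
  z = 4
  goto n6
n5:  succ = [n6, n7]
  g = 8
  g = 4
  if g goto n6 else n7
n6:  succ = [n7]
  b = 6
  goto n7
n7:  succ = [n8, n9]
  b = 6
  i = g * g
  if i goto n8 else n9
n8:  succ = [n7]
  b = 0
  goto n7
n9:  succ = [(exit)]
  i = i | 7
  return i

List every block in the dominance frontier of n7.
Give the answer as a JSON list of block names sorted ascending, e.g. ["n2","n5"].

idom tree: n1←n0 n2←n1 n3←n2 n4←n1 n5←n3 n6←n1 n7←n1 n8←n7 n9←n1
Join-block Dom:
  n1: preds {n0,n2}: {n0} ∩ {n0,n1,n2} = {n0}; idom=n0
  n6: preds {n4,n5}: {n0,n1,n4} ∩ {n0,n1,n2,n3,n5} = {n0,n1}; idom=n1
  n7: preds {n1,n5,n6,n8}: {n0,n1} ∩ {n0,n1,n2,n3,n5} ∩ {n0,n1,n6} ∩ {n0,n1,n7,n8} = {n0,n1}; idom=n1
  n9: preds {n2,n7}: {n0,n1,n2} ∩ {n0,n1,n7} = {n0,n1}; idom=n1

DF walk-up:
  join n1 pred n0: · stop@n0
  join n1 pred n2: n2→n1 stop@n0
  join n6 pred n4: n4 stop@n1
  join n6 pred n5: n5→n3→n2 stop@n1
  join n7 pred n1: · stop@n1
  join n7 pred n5: n5→n3→n2 stop@n1
  join n7 pred n6: n6 stop@n1
  join n7 pred n8: n8→n7 stop@n1
  join n9 pred n2: n2 stop@n1
  join n9 pred n7: n7 stop@n1
  DF(n0)=∅
  DF(n1)={n1}
  DF(n2)={n1,n6,n7,n9}
  DF(n3)={n6,n7}
  DF(n4)={n6}
  DF(n5)={n6,n7}
  DF(n6)={n7}
  DF(n7)={n7,n9}
  DF(n8)={n7}
  DF(n9)=∅

DF(n7) = ["n7", "n9"]

Answer: ["n7", "n9"]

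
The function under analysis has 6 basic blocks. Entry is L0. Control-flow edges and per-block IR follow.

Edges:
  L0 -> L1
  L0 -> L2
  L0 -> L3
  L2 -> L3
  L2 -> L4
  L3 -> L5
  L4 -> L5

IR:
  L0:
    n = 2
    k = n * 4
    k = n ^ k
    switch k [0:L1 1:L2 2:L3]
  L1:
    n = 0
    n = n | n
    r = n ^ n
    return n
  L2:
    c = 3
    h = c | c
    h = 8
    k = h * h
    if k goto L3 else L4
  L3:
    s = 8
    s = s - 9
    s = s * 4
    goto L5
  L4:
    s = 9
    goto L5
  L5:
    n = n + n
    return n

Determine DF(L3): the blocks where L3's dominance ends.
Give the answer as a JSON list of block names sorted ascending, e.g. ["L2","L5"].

Answer: ["L5"]

Working:
idom tree: L1←L0 L2←L0 L3←L0 L4←L2 L5←L0
Join-block Dom:
  L3: preds {L0,L2}: {L0} ∩ {L0,L2} = {L0}; idom=L0
  L5: preds {L3,L4}: {L0,L3} ∩ {L0,L2,L4} = {L0}; idom=L0

DF walk-up:
  join L3 pred L0: · stop@L0
  join L3 pred L2: L2 stop@L0
  join L5 pred L3: L3 stop@L0
  join L5 pred L4: L4→L2 stop@L0
  L0 → ∅
  L1 → ∅
  L2 → {L3,L5}
  L3 → {L5}
  L4 → {L5}
  L5 → ∅

DF(L3) = ["L5"]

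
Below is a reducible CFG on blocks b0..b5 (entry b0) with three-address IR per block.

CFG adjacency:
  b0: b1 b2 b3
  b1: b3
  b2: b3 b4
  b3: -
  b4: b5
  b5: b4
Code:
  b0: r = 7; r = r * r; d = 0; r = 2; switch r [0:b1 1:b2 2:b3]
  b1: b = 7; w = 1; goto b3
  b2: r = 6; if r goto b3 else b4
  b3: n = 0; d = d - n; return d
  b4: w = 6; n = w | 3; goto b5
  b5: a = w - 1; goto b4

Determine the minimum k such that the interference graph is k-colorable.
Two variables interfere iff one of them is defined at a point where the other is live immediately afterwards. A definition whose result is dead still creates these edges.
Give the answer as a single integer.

Per-block:
  b0 def {d,r} use ∅
  b1 def {b,w} use ∅
  b2 def {r} use ∅
  b3 def {d,n} use {d}
  b4 def {n,w} use ∅
  b5 def {a} use {w}

Liveness:
  b0: in=∅ out={d}
  b1: in={d} out={d}
  b2: in={d} out={d}
  b3: in={d} out=∅
  b4: in=∅ out={w}
  b5: in={w} out=∅

Conflict graph:
  a — ∅
  b — {d}
  d — {b,n,r,w}
  n — {d,w}
  r — {d}
  w — {d,n}

Registers:
  lower bound: {d,n,w} mutually conflict ⇒ χ ≥ 3
  3-colouring: c0={a,d}  c1={b,n,r}  c2={w}
  χ = 3

Answer: 3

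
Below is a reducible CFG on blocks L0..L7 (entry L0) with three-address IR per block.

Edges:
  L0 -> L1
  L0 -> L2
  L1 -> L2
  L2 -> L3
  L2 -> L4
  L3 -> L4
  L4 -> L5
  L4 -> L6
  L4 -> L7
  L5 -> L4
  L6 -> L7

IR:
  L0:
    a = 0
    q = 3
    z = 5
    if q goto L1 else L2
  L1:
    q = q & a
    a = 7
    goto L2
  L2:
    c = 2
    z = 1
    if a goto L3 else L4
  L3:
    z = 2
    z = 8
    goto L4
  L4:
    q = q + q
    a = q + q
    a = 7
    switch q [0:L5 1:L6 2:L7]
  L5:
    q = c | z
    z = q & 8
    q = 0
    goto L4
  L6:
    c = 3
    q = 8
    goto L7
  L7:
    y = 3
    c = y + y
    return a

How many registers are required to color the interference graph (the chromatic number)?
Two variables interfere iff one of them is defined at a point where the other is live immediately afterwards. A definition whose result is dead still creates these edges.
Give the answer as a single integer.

def/use:
  L0: def={a,q,z} ue=∅
  L1: def={a,q} ue={a,q}
  L2: def={c,z} ue={a}
  L3: def={z} ue=∅
  L4: def={a,q} ue={q}
  L5: def={q,z} ue={c,z}
  L6: def={c,q} ue=∅
  L7: def={c,y} ue={a}

Liveness:
  L0: in=∅ out={a,q}
  L1: in={a,q} out={a,q}
  L2: in={a,q} out={c,q,z}
  L3: in={c,q} out={c,q,z}
  L4: in={c,q,z} out={a,c,z}
  L5: in={c,z} out={c,q,z}
  L6: in={a} out={a}
  L7: in={a} out=∅

Interfere edges:
  a↔{c,q,y,z}
  c↔{a,q,z}
  q↔{a,c,z}
  y↔{a}
  z↔{a,c,q}

Colouring:
  lower bound: {a,c,q,z} mutually conflict ⇒ χ ≥ 4
  4-colouring: R0={a}  R1={c,y}  R2={q}  R3={z}
  χ = 4

Answer: 4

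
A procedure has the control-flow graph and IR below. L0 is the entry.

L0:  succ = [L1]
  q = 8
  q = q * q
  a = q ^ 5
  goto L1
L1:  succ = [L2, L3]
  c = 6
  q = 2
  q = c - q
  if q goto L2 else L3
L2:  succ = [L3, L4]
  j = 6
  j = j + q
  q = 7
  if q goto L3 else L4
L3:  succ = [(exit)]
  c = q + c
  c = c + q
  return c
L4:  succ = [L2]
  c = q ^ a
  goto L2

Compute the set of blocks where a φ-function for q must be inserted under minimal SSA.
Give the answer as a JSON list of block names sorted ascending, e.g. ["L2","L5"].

Answer: ["L2", "L3"]

Analysis:
idom tree: L1←L0 L2←L1 L3←L1 L4←L2
Join-block Dom:
  L2: preds {L1,L4}: {L0,L1} ∩ {L0,L1,L2,L4} = {L0,L1}; idom=L1
  L3: preds {L1,L2}: {L0,L1} ∩ {L0,L1,L2} = {L0,L1}; idom=L1

DF walk-up:
  join L2 pred L1: · stop@L1
  join L2 pred L4: L4→L2 stop@L1
  join L3 pred L1: · stop@L1
  join L3 pred L2: L2 stop@L1
  L0 → ∅
  L1 → ∅
  L2 → {L2,L3}
  L3 → ∅
  L4 → {L2}

φ for q: defs {L0,L1,L2}
  DF⁺ = {L2,L3}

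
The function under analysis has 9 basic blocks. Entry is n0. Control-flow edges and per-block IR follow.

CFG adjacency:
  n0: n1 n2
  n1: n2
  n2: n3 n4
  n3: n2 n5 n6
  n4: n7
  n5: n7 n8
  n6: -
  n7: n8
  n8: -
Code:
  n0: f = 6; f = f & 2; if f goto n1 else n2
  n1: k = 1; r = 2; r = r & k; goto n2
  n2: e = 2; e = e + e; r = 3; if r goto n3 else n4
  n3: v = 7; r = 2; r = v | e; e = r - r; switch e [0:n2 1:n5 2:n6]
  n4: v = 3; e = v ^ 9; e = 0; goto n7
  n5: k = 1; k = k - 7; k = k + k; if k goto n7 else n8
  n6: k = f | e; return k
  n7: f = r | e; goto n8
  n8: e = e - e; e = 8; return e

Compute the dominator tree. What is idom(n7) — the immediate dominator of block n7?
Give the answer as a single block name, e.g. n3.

idom tree: n1←n0 n2←n0 n3←n2 n4←n2 n5←n3 n6←n3 n7←n2 n8←n2
Dom∩ at merges:
  n2: preds {n0,n1,n3}: {n0} ∩ {n0,n1} ∩ {n0,n2,n3} = {n0}; idom=n0
  n7: preds {n4,n5}: {n0,n2,n4} ∩ {n0,n2,n3,n5} = {n0,n2}; idom=n2
  n8: preds {n5,n7}: {n0,n2,n3,n5} ∩ {n0,n2,n7} = {n0,n2}; idom=n2

idom(n7) = n2

Answer: n2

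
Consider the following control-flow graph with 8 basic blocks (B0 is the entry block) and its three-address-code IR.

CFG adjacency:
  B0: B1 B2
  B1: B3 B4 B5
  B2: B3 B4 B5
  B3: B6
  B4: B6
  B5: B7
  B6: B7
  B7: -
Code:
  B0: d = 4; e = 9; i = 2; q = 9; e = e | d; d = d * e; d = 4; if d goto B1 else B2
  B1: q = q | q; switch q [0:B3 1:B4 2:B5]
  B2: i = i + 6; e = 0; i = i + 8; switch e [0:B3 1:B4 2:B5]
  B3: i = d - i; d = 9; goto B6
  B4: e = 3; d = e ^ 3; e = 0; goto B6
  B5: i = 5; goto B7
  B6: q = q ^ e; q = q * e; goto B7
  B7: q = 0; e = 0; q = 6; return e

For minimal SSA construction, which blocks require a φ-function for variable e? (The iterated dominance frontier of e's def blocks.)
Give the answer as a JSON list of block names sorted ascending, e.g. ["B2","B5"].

Answer: ["B3", "B4", "B5", "B6", "B7"]

Working:
idom tree: B1←B0 B2←B0 B3←B0 B4←B0 B5←B0 B6←B0 B7←B0
Dom at joins:
  B3: preds {B1,B2}: {B0,B1} ∩ {B0,B2} = {B0}; idom=B0
  B4: preds {B1,B2}: {B0,B1} ∩ {B0,B2} = {B0}; idom=B0
  B5: preds {B1,B2}: {B0,B1} ∩ {B0,B2} = {B0}; idom=B0
  B6: preds {B3,B4}: {B0,B3} ∩ {B0,B4} = {B0}; idom=B0
  B7: preds {B5,B6}: {B0,B5} ∩ {B0,B6} = {B0}; idom=B0

Frontier:
  join B3 pred B1: B1 stop@B0
  join B3 pred B2: B2 stop@B0
  join B4 pred B1: B1 stop@B0
  join B4 pred B2: B2 stop@B0
  join B5 pred B1: B1 stop@B0
  join B5 pred B2: B2 stop@B0
  join B6 pred B3: B3 stop@B0
  join B6 pred B4: B4 stop@B0
  join B7 pred B5: B5 stop@B0
  join B7 pred B6: B6 stop@B0
  DF(B0)=∅
  DF(B1)={B3,B4,B5}
  DF(B2)={B3,B4,B5}
  DF(B3)={B6}
  DF(B4)={B6}
  DF(B5)={B7}
  DF(B6)={B7}
  DF(B7)=∅

φ for e: defs {B0,B2,B4,B7}
  DF⁺ = {B3,B4,B5,B6,B7}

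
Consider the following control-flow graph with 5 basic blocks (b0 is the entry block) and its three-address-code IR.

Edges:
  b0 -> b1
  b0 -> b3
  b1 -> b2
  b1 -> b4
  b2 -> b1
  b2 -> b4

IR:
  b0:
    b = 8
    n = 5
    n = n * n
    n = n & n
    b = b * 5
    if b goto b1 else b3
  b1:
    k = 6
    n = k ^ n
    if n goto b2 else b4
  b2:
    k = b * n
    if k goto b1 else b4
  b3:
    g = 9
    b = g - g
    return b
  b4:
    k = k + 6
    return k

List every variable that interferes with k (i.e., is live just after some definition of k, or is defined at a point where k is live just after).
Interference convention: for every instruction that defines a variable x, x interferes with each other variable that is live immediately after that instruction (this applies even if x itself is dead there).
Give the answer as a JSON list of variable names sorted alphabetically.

Block summaries:
  b0: {b,n} / ∅
  b1: {k,n} / {n}
  b2: {k} / {b,n}
  b3: {b,g} / ∅
  b4: {k} / {k}

Backward fixpoint:
  b0 li=∅ lo={b,n}
  b1 li={b,n} lo={b,k,n}
  b2 li={b,n} lo={b,k,n}
  b3 li=∅ lo=∅
  b4 li={k} lo=∅

Interfere edges:
  b — {k,n}
  g — ∅
  k — {b,n}
  n — {b,k}

N(k) = ["b", "n"]

Answer: ["b", "n"]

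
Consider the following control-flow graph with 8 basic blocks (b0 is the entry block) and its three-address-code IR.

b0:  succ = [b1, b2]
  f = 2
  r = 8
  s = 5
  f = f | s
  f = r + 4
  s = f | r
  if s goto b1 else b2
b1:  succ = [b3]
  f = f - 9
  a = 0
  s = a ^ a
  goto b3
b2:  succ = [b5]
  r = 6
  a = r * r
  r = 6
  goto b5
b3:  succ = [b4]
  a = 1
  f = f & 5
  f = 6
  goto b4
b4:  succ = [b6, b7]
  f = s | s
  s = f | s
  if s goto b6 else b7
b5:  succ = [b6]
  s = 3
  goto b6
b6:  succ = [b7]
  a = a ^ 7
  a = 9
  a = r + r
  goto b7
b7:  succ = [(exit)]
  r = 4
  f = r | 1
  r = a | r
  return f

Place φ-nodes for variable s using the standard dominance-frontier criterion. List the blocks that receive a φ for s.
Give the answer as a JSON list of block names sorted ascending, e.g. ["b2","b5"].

Answer: ["b6", "b7"]

Working:
idom tree: b1←b0 b2←b0 b3←b1 b4←b3 b5←b2 b6←b0 b7←b0
Dom∩ at merges:
  b6: preds {b4,b5}: {b0,b1,b3,b4} ∩ {b0,b2,b5} = {b0}; idom=b0
  b7: preds {b4,b6}: {b0,b1,b3,b4} ∩ {b0,b6} = {b0}; idom=b0

DF derivation:
  join b6 pred b4: b4→b3→b1 stop@b0
  join b6 pred b5: b5→b2 stop@b0
  join b7 pred b4: b4→b3→b1 stop@b0
  join b7 pred b6: b6 stop@b0
  b0 → ∅
  b1 → {b6,b7}
  b2 → {b6}
  b3 → {b6,b7}
  b4 → {b6,b7}
  b5 → {b6}
  b6 → {b7}
  b7 → ∅

φ for s: defs {b0,b1,b4,b5}
  DF⁺ = {b6,b7}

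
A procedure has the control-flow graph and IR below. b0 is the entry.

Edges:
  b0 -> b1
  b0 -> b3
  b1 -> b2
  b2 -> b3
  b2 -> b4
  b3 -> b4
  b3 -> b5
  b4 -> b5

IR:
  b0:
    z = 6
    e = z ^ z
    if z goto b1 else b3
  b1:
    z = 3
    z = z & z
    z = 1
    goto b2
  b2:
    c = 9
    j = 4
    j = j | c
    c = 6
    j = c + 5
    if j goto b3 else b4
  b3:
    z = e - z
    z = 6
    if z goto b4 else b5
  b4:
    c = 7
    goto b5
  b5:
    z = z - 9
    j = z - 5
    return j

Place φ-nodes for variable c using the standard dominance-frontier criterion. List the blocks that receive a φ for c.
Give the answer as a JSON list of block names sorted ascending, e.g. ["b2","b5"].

idom tree: b1←b0 b2←b1 b3←b0 b4←b0 b5←b0
Dom at joins:
  b3: preds {b0,b2}: {b0} ∩ {b0,b1,b2} = {b0}; idom=b0
  b4: preds {b2,b3}: {b0,b1,b2} ∩ {b0,b3} = {b0}; idom=b0
  b5: preds {b3,b4}: {b0,b3} ∩ {b0,b4} = {b0}; idom=b0

DF walk-up:
  b3←b0: walk · to b0
  b3←b2: walk b2→b1 to b0
  b4←b2: walk b2→b1 to b0
  b4←b3: walk b3 to b0
  b5←b3: walk b3 to b0
  b5←b4: walk b4 to b0
  b0: DF=∅
  b1: DF={b3,b4}
  b2: DF={b3,b4}
  b3: DF={b4,b5}
  b4: DF={b5}
  b5: DF=∅

φ for c: defs {b2,b4}
  DF⁺ = {b3,b4,b5}

Answer: ["b3", "b4", "b5"]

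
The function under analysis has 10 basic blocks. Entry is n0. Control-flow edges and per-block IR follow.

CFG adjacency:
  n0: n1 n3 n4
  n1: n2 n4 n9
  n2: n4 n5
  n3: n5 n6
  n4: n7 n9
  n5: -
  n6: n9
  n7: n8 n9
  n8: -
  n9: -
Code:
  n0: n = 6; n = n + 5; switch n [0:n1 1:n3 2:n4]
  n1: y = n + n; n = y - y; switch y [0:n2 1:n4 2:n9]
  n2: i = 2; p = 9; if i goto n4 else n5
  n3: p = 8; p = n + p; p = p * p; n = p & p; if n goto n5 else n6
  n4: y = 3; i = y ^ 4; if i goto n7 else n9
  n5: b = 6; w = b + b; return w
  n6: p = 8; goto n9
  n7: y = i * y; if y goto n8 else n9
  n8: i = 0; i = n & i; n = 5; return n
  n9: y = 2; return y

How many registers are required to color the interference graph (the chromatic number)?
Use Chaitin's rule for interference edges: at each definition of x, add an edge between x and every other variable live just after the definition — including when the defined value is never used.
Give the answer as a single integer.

Answer: 3

Analysis:
def/use:
  n0: def={n} ue=∅
  n1: def={n,y} ue={n}
  n2: def={i,p} ue=∅
  n3: def={n,p} ue={n}
  n4: def={i,y} ue=∅
  n5: def={b,w} ue=∅
  n6: def={p} ue=∅
  n7: def={y} ue={i,y}
  n8: def={i,n} ue={n}
  n9: def={y} ue=∅

Live sets:
  n0: in=∅ out={n}
  n1: in={n} out={n}
  n2: in={n} out={n}
  n3: in={n} out=∅
  n4: in={n} out={i,n,y}
  n5: in=∅ out=∅
  n6: in=∅ out=∅
  n7: in={i,n,y} out={n}
  n8: in={n} out=∅
  n9: in=∅ out=∅

Interfere edges:
  b — ∅
  i — {n,p,y}
  n — {i,p,y}
  p — {i,n}
  w — ∅
  y — {i,n}

Chromatic number:
  clique {i,n,p} ⇒ need ≥ 3
  assign b→r0 i→r0 n→r1 p→r2 w→r0 y→r2 — no edge inside a register ⇒ χ ≤ 3
  χ = 3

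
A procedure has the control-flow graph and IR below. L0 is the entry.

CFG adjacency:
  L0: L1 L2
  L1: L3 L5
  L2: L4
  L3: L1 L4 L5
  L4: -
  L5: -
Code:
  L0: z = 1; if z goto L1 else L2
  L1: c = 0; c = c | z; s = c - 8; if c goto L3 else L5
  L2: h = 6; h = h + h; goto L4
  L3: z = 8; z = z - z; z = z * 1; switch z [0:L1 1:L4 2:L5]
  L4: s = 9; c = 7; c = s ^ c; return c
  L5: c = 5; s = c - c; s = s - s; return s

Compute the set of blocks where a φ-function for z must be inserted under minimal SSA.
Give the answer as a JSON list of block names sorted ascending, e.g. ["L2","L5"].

Answer: ["L1", "L4", "L5"]

Working:
idom tree: L1←L0 L2←L0 L3←L1 L4←L0 L5←L1
Join-block Dom:
  L1: preds {L0,L3}: {L0} ∩ {L0,L1,L3} = {L0}; idom=L0
  L4: preds {L2,L3}: {L0,L2} ∩ {L0,L1,L3} = {L0}; idom=L0
  L5: preds {L1,L3}: {L0,L1} ∩ {L0,L1,L3} = {L0,L1}; idom=L1

DF walk-up:
  L1←L0: walk · to L0
  L1←L3: walk L3→L1 to L0
  L4←L2: walk L2 to L0
  L4←L3: walk L3→L1 to L0
  L5←L1: walk · to L1
  L5←L3: walk L3 to L1
  DF(L0)=∅
  DF(L1)={L1,L4}
  DF(L2)={L4}
  DF(L3)={L1,L4,L5}
  DF(L4)=∅
  DF(L5)=∅

φ for z: defs {L0,L3}
  DF⁺ = {L1,L4,L5}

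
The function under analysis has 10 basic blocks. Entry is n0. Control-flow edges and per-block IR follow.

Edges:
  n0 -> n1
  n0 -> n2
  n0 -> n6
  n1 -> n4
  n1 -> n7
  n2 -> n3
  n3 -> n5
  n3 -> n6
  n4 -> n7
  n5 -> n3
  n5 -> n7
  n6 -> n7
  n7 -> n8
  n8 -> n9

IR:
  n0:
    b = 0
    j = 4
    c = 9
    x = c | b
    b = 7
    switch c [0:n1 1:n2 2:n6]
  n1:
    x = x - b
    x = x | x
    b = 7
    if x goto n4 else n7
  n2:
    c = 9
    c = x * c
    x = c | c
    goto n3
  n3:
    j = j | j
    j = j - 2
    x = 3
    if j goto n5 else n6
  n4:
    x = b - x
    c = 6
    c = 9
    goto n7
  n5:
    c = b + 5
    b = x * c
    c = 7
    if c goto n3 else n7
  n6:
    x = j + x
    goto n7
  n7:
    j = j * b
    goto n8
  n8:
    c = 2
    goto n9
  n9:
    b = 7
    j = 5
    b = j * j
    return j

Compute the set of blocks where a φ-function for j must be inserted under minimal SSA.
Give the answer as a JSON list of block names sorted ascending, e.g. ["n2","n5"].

idom tree: n1←n0 n2←n0 n3←n2 n4←n1 n5←n3 n6←n0 n7←n0 n8←n7 n9←n8
Dom at joins:
  n3: preds {n2,n5}: {n0,n2} ∩ {n0,n2,n3,n5} = {n0,n2}; idom=n2
  n6: preds {n0,n3}: {n0} ∩ {n0,n2,n3} = {n0}; idom=n0
  n7: preds {n1,n4,n5,n6}: {n0,n1} ∩ {n0,n1,n4} ∩ {n0,n2,n3,n5} ∩ {n0,n6} = {n0}; idom=n0

Frontier:
  n3←n2: walk · to n2
  n3←n5: walk n5→n3 to n2
  n6←n0: walk · to n0
  n6←n3: walk n3→n2 to n0
  n7←n1: walk n1 to n0
  n7←n4: walk n4→n1 to n0
  n7←n5: walk n5→n3→n2 to n0
  n7←n6: walk n6 to n0
  n0: DF=∅
  n1: DF={n7}
  n2: DF={n6,n7}
  n3: DF={n3,n6,n7}
  n4: DF={n7}
  n5: DF={n3,n7}
  n6: DF={n7}
  n7: DF=∅
  n8: DF=∅
  n9: DF=∅

φ for j: defs {n0,n3,n7,n9}
  DF⁺ = {n3,n6,n7}

Answer: ["n3", "n6", "n7"]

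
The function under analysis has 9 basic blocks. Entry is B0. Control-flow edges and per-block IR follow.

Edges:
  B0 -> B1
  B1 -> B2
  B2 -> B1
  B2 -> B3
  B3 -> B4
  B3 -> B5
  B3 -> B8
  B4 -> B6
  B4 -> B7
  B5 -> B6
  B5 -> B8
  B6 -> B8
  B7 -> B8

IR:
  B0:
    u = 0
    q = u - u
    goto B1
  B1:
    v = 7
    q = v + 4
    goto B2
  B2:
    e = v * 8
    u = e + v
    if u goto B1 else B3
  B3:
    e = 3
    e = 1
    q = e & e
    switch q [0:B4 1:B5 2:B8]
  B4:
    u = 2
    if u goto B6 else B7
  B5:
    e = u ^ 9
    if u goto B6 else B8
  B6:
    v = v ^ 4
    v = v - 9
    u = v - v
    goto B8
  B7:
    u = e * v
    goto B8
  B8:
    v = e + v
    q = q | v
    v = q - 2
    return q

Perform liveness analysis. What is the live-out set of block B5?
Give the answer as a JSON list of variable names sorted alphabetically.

Answer: ["e", "q", "v"]

Analysis:
Per-block:
  B0 def {q,u} use ∅
  B1 def {q,v} use ∅
  B2 def {e,u} use {v}
  B3 def {e,q} use ∅
  B4 def {u} use ∅
  B5 def {e} use {u}
  B6 def {u,v} use {v}
  B7 def {u} use {e,v}
  B8 def {q,v} use {e,q,v}

Liveness:
  B0: in=∅ out=∅
  B1: in=∅ out={v}
  B2: in={v} out={u,v}
  B3: in={u,v} out={e,q,u,v}
  B4: in={e,q,v} out={e,q,v}
  B5: in={q,u,v} out={e,q,v}
  B6: in={e,q,v} out={e,q,v}
  B7: in={e,q,v} out={e,q,v}
  B8: in={e,q,v} out=∅

live-out(B5) = ["e", "q", "v"]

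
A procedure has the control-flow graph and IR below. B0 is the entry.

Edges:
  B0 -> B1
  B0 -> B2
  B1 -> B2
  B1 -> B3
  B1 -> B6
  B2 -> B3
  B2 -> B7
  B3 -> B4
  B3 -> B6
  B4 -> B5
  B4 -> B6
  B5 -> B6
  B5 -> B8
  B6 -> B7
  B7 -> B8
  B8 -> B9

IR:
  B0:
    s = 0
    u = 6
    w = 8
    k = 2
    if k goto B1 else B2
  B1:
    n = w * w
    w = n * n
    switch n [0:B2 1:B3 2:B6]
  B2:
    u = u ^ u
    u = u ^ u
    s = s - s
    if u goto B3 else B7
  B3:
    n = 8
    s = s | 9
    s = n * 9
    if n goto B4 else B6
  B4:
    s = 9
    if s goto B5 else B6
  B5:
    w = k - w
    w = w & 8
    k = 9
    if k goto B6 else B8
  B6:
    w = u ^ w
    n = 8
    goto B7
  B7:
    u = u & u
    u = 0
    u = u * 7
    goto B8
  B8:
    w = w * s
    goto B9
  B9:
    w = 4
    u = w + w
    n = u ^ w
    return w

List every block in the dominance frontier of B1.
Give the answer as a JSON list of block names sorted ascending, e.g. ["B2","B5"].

idom tree: B1←B0 B2←B0 B3←B0 B4←B3 B5←B4 B6←B0 B7←B0 B8←B0 B9←B8
Join-block Dom:
  B2: preds {B0,B1}: {B0} ∩ {B0,B1} = {B0}; idom=B0
  B3: preds {B1,B2}: {B0,B1} ∩ {B0,B2} = {B0}; idom=B0
  B6: preds {B1,B3,B4,B5}: {B0,B1} ∩ {B0,B3} ∩ {B0,B3,B4} ∩ {B0,B3,B4,B5} = {B0}; idom=B0
  B7: preds {B2,B6}: {B0,B2} ∩ {B0,B6} = {B0}; idom=B0
  B8: preds {B5,B7}: {B0,B3,B4,B5} ∩ {B0,B7} = {B0}; idom=B0

DF derivation:
  B2←B0: walk · to B0
  B2←B1: walk B1 to B0
  B3←B1: walk B1 to B0
  B3←B2: walk B2 to B0
  B6←B1: walk B1 to B0
  B6←B3: walk B3 to B0
  B6←B4: walk B4→B3 to B0
  B6←B5: walk B5→B4→B3 to B0
  B7←B2: walk B2 to B0
  B7←B6: walk B6 to B0
  B8←B5: walk B5→B4→B3 to B0
  B8←B7: walk B7 to B0
  DF(B0)=∅
  DF(B1)={B2,B3,B6}
  DF(B2)={B3,B7}
  DF(B3)={B6,B8}
  DF(B4)={B6,B8}
  DF(B5)={B6,B8}
  DF(B6)={B7}
  DF(B7)={B8}
  DF(B8)=∅
  DF(B9)=∅

DF(B1) = ["B2", "B3", "B6"]

Answer: ["B2", "B3", "B6"]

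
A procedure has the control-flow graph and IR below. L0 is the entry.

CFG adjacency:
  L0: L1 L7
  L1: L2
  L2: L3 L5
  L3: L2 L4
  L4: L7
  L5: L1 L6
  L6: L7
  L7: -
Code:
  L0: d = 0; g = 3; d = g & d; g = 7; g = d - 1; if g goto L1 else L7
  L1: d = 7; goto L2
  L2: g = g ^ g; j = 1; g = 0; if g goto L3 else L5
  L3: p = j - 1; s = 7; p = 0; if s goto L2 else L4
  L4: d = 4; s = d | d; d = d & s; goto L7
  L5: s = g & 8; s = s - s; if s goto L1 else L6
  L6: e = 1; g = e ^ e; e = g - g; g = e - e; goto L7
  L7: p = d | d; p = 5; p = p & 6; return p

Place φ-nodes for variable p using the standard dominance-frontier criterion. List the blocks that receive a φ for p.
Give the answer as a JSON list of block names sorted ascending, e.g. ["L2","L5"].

Answer: ["L1", "L2", "L7"]

Derivation:
idom tree: L1←L0 L2←L1 L3←L2 L4←L3 L5←L2 L6←L5 L7←L0
Dom∩ at merges:
  L1: preds {L0,L5}: {L0} ∩ {L0,L1,L2,L5} = {L0}; idom=L0
  L2: preds {L1,L3}: {L0,L1} ∩ {L0,L1,L2,L3} = {L0,L1}; idom=L1
  L7: preds {L0,L4,L6}: {L0} ∩ {L0,L1,L2,L3,L4} ∩ {L0,L1,L2,L5,L6} = {L0}; idom=L0

DF derivation:
  join L1 pred L0: · stop@L0
  join L1 pred L5: L5→L2→L1 stop@L0
  join L2 pred L1: · stop@L1
  join L2 pred L3: L3→L2 stop@L1
  join L7 pred L0: · stop@L0
  join L7 pred L4: L4→L3→L2→L1 stop@L0
  join L7 pred L6: L6→L5→L2→L1 stop@L0
  L0: DF=∅
  L1: DF={L1,L7}
  L2: DF={L1,L2,L7}
  L3: DF={L2,L7}
  L4: DF={L7}
  L5: DF={L1,L7}
  L6: DF={L7}
  L7: DF=∅

φ for p: defs {L3,L7}
  DF⁺ = {L1,L2,L7}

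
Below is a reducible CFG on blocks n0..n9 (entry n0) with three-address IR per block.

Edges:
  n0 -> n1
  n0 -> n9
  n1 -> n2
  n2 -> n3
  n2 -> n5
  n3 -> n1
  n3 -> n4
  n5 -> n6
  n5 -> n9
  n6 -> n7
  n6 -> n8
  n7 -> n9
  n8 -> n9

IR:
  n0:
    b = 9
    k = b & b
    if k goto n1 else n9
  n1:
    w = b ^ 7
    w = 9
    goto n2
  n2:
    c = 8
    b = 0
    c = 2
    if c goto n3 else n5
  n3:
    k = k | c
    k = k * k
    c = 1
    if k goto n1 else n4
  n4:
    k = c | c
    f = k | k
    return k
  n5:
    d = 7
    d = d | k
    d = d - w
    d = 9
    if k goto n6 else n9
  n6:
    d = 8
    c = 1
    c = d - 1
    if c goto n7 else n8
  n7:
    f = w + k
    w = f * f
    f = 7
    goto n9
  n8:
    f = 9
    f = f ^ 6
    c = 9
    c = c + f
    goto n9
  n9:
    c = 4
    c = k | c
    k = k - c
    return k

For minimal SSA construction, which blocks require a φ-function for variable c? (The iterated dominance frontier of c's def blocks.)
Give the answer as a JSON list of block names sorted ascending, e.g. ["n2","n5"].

idom tree: n1←n0 n2←n1 n3←n2 n4←n3 n5←n2 n6←n5 n7←n6 n8←n6 n9←n0
Join-block Dom:
  n1: preds {n0,n3}: {n0} ∩ {n0,n1,n2,n3} = {n0}; idom=n0
  n9: preds {n0,n5,n7,n8}: {n0} ∩ {n0,n1,n2,n5} ∩ {n0,n1,n2,n5,n6,n7} ∩ {n0,n1,n2,n5,n6,n8} = {n0}; idom=n0

Frontier:
  n1←n0: walk · to n0
  n1←n3: walk n3→n2→n1 to n0
  n9←n0: walk · to n0
  n9←n5: walk n5→n2→n1 to n0
  n9←n7: walk n7→n6→n5→n2→n1 to n0
  n9←n8: walk n8→n6→n5→n2→n1 to n0
  n0 → ∅
  n1 → {n1,n9}
  n2 → {n1,n9}
  n3 → {n1}
  n4 → ∅
  n5 → {n9}
  n6 → {n9}
  n7 → {n9}
  n8 → {n9}
  n9 → ∅

φ for c: defs {n2,n3,n6,n8,n9}
  DF⁺ = {n1,n9}

Answer: ["n1", "n9"]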